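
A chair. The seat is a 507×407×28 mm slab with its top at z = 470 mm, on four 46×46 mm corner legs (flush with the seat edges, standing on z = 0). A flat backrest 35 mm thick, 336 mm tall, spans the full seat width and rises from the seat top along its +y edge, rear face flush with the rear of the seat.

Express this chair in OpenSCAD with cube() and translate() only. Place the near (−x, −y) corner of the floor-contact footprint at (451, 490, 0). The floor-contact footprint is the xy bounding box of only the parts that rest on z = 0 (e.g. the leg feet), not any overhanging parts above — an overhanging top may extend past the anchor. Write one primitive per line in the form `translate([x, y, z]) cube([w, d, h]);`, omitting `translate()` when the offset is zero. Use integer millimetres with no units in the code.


translate([451, 490, 442]) cube([507, 407, 28]);
translate([451, 490, 0]) cube([46, 46, 442]);
translate([912, 490, 0]) cube([46, 46, 442]);
translate([451, 851, 0]) cube([46, 46, 442]);
translate([912, 851, 0]) cube([46, 46, 442]);
translate([451, 862, 470]) cube([507, 35, 336]);


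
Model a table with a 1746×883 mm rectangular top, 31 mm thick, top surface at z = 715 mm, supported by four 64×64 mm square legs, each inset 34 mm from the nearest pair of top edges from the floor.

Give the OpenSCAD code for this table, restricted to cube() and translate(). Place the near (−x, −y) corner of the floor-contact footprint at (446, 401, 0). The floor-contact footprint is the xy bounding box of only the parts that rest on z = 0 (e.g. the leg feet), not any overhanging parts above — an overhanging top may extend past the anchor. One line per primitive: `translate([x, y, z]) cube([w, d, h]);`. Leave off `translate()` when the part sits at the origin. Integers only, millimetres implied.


translate([412, 367, 684]) cube([1746, 883, 31]);
translate([446, 401, 0]) cube([64, 64, 684]);
translate([2060, 401, 0]) cube([64, 64, 684]);
translate([446, 1152, 0]) cube([64, 64, 684]);
translate([2060, 1152, 0]) cube([64, 64, 684]);


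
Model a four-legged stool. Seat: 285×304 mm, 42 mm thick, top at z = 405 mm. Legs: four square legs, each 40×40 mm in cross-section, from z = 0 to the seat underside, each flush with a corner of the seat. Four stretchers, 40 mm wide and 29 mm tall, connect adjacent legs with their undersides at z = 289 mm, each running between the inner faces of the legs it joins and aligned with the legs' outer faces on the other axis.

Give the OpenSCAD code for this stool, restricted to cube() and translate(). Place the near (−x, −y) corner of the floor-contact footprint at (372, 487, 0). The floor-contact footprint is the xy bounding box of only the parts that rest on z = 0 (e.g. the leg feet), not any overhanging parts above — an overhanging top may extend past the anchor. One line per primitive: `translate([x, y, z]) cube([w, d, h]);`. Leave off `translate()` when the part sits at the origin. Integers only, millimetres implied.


// leg_h = 405 - 42 = 363
// stretcher span = 285 - 2*40 = 205
translate([372, 487, 363]) cube([285, 304, 42]);
translate([372, 487, 0]) cube([40, 40, 363]);
translate([617, 487, 0]) cube([40, 40, 363]);
translate([372, 751, 0]) cube([40, 40, 363]);
translate([617, 751, 0]) cube([40, 40, 363]);
translate([412, 487, 289]) cube([205, 40, 29]);
translate([412, 751, 289]) cube([205, 40, 29]);
translate([372, 527, 289]) cube([40, 224, 29]);
translate([617, 527, 289]) cube([40, 224, 29]);


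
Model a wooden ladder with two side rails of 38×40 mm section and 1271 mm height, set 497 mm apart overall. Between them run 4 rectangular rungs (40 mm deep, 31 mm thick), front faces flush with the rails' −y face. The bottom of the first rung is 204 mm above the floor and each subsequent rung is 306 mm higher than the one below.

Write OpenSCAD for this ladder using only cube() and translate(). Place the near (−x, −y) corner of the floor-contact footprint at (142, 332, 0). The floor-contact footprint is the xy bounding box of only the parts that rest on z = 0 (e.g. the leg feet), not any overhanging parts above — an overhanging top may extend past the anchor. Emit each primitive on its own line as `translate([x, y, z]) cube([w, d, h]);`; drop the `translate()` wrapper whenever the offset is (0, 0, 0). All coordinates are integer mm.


translate([142, 332, 0]) cube([38, 40, 1271]);
translate([601, 332, 0]) cube([38, 40, 1271]);
translate([180, 332, 204]) cube([421, 40, 31]);
translate([180, 332, 510]) cube([421, 40, 31]);
translate([180, 332, 816]) cube([421, 40, 31]);
translate([180, 332, 1122]) cube([421, 40, 31]);


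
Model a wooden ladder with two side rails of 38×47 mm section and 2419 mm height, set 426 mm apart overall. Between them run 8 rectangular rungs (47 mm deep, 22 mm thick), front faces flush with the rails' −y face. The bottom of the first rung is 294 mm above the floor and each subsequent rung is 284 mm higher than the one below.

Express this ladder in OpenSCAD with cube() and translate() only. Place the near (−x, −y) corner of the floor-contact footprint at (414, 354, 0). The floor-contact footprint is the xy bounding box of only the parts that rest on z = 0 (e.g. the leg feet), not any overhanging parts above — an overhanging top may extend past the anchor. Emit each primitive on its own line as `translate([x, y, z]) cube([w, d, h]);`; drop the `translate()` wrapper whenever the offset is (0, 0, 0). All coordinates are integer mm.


translate([414, 354, 0]) cube([38, 47, 2419]);
translate([802, 354, 0]) cube([38, 47, 2419]);
translate([452, 354, 294]) cube([350, 47, 22]);
translate([452, 354, 578]) cube([350, 47, 22]);
translate([452, 354, 862]) cube([350, 47, 22]);
translate([452, 354, 1146]) cube([350, 47, 22]);
translate([452, 354, 1430]) cube([350, 47, 22]);
translate([452, 354, 1714]) cube([350, 47, 22]);
translate([452, 354, 1998]) cube([350, 47, 22]);
translate([452, 354, 2282]) cube([350, 47, 22]);


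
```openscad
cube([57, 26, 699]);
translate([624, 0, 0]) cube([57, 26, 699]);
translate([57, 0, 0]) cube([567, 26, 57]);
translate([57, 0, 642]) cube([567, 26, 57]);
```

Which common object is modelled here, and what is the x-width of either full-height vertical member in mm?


A picture frame. The border width is 57 mm.

Four thin pieces enclosing a rectangular opening — a picture frame. The two full-height stiles are 699 mm tall; the top rail sits at z = 642 and is 57 mm tall, so the border above the opening is 699 − 642 = 57 mm, matching the stile x-width.


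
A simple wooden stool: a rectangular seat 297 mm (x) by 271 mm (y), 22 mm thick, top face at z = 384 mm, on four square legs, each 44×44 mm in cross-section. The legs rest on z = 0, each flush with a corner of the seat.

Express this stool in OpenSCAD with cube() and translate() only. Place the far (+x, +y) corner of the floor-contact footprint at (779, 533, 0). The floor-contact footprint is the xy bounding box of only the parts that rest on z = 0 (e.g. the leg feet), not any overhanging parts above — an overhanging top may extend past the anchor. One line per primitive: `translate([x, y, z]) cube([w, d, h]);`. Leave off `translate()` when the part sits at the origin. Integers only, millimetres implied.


// leg_h = 384 - 22 = 362
translate([482, 262, 362]) cube([297, 271, 22]);
translate([482, 262, 0]) cube([44, 44, 362]);
translate([735, 262, 0]) cube([44, 44, 362]);
translate([482, 489, 0]) cube([44, 44, 362]);
translate([735, 489, 0]) cube([44, 44, 362]);


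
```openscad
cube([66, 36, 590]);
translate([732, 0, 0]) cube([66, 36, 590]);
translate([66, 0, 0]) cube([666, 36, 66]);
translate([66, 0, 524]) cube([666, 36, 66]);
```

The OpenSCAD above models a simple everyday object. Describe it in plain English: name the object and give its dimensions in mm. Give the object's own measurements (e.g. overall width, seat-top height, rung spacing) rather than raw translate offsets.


A rectangular picture frame lying in the x–z plane (depth along y). The opening is 666 mm wide (x) by 458 mm tall (z), surrounded by a border 66 mm wide on all four sides. The frame is 36 mm deep and is made of two full-height vertical stiles with two horizontal rails fitted between them.


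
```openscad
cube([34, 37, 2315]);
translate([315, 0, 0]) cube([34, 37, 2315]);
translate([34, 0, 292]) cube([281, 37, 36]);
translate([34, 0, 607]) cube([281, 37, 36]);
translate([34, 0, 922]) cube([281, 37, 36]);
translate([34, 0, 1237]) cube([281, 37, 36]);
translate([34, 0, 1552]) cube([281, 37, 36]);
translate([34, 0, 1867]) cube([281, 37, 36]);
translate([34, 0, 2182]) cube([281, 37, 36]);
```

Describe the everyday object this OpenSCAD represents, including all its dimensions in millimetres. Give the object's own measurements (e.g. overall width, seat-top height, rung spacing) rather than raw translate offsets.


A straight ladder. Two 34×37 mm vertical rails, 2315 mm tall, stand 349 mm apart (outside-to-outside) with their front faces coplanar on the −y side. 7 rungs, each 37 mm deep and 36 mm tall, span between the inner faces of the rails, front faces flush with the rails. The lowest rung's underside is at z = 292 mm and rungs are spaced 315 mm apart (underside to underside).


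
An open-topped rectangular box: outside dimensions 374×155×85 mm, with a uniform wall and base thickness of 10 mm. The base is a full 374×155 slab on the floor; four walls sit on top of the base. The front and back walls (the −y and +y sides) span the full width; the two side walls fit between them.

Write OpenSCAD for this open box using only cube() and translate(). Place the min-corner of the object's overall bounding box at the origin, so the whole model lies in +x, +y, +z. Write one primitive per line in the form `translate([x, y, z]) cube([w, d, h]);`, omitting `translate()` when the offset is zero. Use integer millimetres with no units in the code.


cube([374, 155, 10]);
translate([0, 0, 10]) cube([374, 10, 75]);
translate([0, 145, 10]) cube([374, 10, 75]);
translate([0, 10, 10]) cube([10, 135, 75]);
translate([364, 10, 10]) cube([10, 135, 75]);


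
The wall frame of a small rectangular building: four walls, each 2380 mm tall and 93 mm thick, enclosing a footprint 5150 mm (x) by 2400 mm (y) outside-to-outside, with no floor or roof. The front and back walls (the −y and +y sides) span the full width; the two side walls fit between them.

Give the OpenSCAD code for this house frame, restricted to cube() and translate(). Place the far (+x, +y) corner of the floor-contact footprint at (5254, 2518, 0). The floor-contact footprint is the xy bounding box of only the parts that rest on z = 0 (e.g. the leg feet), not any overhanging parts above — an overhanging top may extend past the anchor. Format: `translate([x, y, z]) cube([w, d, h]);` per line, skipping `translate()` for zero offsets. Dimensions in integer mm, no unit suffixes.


translate([104, 118, 0]) cube([5150, 93, 2380]);
translate([104, 2425, 0]) cube([5150, 93, 2380]);
translate([104, 211, 0]) cube([93, 2214, 2380]);
translate([5161, 211, 0]) cube([93, 2214, 2380]);


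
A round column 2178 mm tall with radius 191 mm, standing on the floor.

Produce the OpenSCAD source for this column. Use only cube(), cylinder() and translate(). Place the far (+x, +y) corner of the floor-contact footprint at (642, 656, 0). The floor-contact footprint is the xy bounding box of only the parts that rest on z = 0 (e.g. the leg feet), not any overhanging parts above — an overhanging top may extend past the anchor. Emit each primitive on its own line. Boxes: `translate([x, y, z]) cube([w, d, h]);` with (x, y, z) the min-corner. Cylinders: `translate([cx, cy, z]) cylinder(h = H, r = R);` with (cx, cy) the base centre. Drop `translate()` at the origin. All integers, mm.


translate([451, 465, 0]) cylinder(h = 2178, r = 191);


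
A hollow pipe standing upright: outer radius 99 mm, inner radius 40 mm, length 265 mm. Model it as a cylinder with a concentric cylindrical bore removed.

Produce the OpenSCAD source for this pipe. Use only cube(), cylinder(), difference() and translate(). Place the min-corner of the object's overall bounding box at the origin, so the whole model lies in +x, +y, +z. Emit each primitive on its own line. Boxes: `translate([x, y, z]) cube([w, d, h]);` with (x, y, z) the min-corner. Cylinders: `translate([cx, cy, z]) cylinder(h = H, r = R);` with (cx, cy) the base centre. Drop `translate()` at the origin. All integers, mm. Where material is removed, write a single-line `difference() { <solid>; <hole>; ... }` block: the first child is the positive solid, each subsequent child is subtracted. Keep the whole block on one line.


difference() { translate([99, 99, 0]) cylinder(h = 265, r = 99); translate([99, 99, 0]) cylinder(h = 265, r = 40); }


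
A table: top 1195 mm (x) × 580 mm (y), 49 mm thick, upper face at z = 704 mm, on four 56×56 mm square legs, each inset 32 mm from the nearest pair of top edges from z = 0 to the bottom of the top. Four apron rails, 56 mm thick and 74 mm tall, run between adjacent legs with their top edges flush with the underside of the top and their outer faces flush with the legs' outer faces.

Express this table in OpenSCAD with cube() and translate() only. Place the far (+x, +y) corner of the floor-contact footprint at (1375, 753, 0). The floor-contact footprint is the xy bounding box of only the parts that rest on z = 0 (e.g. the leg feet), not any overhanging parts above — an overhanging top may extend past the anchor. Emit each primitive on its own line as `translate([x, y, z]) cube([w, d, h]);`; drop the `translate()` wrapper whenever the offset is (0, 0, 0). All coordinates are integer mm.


translate([212, 205, 655]) cube([1195, 580, 49]);
translate([244, 237, 0]) cube([56, 56, 655]);
translate([1319, 237, 0]) cube([56, 56, 655]);
translate([244, 697, 0]) cube([56, 56, 655]);
translate([1319, 697, 0]) cube([56, 56, 655]);
translate([300, 237, 581]) cube([1019, 56, 74]);
translate([300, 697, 581]) cube([1019, 56, 74]);
translate([244, 293, 581]) cube([56, 404, 74]);
translate([1319, 293, 581]) cube([56, 404, 74]);


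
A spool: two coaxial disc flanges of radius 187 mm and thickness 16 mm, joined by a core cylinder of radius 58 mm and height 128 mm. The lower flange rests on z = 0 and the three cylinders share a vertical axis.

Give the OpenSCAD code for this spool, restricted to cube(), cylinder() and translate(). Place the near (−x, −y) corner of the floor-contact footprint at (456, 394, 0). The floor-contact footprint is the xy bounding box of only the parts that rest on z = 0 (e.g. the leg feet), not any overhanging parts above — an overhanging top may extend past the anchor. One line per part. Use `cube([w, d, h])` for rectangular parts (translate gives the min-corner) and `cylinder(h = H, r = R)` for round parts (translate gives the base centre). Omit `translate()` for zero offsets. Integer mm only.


translate([643, 581, 0]) cylinder(h = 16, r = 187);
translate([643, 581, 16]) cylinder(h = 128, r = 58);
translate([643, 581, 144]) cylinder(h = 16, r = 187);


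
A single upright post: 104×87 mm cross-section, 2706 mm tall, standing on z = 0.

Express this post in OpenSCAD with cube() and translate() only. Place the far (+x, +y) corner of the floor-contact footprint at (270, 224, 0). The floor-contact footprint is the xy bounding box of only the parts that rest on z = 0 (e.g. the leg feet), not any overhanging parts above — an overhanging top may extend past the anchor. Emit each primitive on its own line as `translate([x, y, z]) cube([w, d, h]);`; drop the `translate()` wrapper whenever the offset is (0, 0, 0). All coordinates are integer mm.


translate([166, 137, 0]) cube([104, 87, 2706]);


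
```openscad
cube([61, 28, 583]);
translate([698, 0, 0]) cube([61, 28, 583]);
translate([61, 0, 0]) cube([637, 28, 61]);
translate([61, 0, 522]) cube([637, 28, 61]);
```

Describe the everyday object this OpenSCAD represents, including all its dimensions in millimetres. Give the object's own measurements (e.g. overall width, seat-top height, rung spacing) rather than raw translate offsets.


A rectangular picture frame lying in the x–z plane (depth along y). The opening is 637 mm wide (x) by 461 mm tall (z), surrounded by a border 61 mm wide on all four sides. The frame is 28 mm deep and is made of two full-height vertical stiles with two horizontal rails fitted between them.


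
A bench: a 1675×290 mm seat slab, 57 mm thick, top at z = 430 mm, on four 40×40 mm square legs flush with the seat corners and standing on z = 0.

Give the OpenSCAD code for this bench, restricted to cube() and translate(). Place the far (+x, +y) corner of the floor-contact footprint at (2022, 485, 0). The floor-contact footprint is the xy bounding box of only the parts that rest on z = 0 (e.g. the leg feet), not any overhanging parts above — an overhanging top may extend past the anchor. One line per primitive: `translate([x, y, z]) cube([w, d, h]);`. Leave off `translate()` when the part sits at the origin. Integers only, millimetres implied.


translate([347, 195, 373]) cube([1675, 290, 57]);
translate([347, 195, 0]) cube([40, 40, 373]);
translate([347, 445, 0]) cube([40, 40, 373]);
translate([1982, 195, 0]) cube([40, 40, 373]);
translate([1982, 445, 0]) cube([40, 40, 373]);


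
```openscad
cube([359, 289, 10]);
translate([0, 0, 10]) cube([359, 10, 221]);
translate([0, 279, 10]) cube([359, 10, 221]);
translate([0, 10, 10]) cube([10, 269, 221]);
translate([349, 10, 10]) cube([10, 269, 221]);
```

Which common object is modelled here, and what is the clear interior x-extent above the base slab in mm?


An open box. The internal width is 339 mm.

A 359×289 base slab with four walls standing on it — an open box. The base is 359 mm wide and the walls are 10 mm thick, so the internal width is 359 − 2 × 10 = 339 mm.


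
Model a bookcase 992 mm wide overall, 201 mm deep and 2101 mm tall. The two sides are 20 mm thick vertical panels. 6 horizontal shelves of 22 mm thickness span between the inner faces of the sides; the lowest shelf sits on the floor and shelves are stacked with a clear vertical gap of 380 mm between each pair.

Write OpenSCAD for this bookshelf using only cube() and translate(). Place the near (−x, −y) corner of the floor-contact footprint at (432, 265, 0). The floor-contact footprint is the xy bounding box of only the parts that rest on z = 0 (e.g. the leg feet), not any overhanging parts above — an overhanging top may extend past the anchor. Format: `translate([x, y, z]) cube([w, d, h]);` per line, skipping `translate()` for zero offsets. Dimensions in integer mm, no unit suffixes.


translate([432, 265, 0]) cube([20, 201, 2101]);
translate([1404, 265, 0]) cube([20, 201, 2101]);
translate([452, 265, 0]) cube([952, 201, 22]);
translate([452, 265, 402]) cube([952, 201, 22]);
translate([452, 265, 804]) cube([952, 201, 22]);
translate([452, 265, 1206]) cube([952, 201, 22]);
translate([452, 265, 1608]) cube([952, 201, 22]);
translate([452, 265, 2010]) cube([952, 201, 22]);


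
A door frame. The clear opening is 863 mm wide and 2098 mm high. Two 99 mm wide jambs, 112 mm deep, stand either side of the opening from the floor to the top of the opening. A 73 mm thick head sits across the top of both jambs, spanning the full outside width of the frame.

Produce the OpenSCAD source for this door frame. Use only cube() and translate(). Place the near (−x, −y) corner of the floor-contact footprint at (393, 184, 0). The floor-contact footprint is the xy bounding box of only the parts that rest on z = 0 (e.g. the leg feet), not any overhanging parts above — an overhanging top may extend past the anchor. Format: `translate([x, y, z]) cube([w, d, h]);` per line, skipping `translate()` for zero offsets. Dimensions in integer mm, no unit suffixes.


translate([393, 184, 0]) cube([99, 112, 2098]);
translate([1355, 184, 0]) cube([99, 112, 2098]);
translate([393, 184, 2098]) cube([1061, 112, 73]);


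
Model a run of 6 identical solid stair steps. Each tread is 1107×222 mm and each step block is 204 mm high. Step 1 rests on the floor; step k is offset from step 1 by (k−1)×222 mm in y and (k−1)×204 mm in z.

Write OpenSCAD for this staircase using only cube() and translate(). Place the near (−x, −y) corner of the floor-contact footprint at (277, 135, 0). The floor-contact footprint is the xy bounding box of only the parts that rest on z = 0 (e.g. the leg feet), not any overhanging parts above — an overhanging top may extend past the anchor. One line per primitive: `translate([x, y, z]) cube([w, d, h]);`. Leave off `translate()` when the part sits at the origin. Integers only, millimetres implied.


translate([277, 135, 0]) cube([1107, 222, 204]);
translate([277, 357, 204]) cube([1107, 222, 204]);
translate([277, 579, 408]) cube([1107, 222, 204]);
translate([277, 801, 612]) cube([1107, 222, 204]);
translate([277, 1023, 816]) cube([1107, 222, 204]);
translate([277, 1245, 1020]) cube([1107, 222, 204]);


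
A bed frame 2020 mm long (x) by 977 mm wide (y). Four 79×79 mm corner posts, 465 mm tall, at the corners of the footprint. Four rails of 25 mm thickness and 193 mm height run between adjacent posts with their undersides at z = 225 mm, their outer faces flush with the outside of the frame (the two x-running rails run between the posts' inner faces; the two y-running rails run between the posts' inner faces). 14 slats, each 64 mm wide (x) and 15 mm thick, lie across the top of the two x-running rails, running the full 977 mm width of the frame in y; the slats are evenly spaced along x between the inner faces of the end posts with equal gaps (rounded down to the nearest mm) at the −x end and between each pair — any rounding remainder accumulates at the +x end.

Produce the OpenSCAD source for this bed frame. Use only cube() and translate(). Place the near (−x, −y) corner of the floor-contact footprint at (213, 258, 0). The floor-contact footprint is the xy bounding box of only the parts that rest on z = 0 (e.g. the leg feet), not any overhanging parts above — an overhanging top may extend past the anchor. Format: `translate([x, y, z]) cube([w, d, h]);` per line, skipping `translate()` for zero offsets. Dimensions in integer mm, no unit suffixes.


translate([213, 258, 0]) cube([79, 79, 465]);
translate([213, 1156, 0]) cube([79, 79, 465]);
translate([2154, 258, 0]) cube([79, 79, 465]);
translate([2154, 1156, 0]) cube([79, 79, 465]);
translate([292, 258, 225]) cube([1862, 25, 193]);
translate([292, 1210, 225]) cube([1862, 25, 193]);
translate([213, 337, 225]) cube([25, 819, 193]);
translate([2208, 337, 225]) cube([25, 819, 193]);
translate([356, 258, 418]) cube([64, 977, 15]);
translate([484, 258, 418]) cube([64, 977, 15]);
translate([612, 258, 418]) cube([64, 977, 15]);
translate([740, 258, 418]) cube([64, 977, 15]);
translate([868, 258, 418]) cube([64, 977, 15]);
translate([996, 258, 418]) cube([64, 977, 15]);
translate([1124, 258, 418]) cube([64, 977, 15]);
translate([1252, 258, 418]) cube([64, 977, 15]);
translate([1380, 258, 418]) cube([64, 977, 15]);
translate([1508, 258, 418]) cube([64, 977, 15]);
translate([1636, 258, 418]) cube([64, 977, 15]);
translate([1764, 258, 418]) cube([64, 977, 15]);
translate([1892, 258, 418]) cube([64, 977, 15]);
translate([2020, 258, 418]) cube([64, 977, 15]);


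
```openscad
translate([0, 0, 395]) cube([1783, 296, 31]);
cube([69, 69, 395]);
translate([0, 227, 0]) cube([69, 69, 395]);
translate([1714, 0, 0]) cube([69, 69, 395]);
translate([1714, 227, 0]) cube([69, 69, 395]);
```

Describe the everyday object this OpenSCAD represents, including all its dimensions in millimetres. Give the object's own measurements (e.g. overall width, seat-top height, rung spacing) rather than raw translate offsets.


A long wooden bench with a 1783 mm (x) × 296 mm (y) seat, 31 mm thick, its top surface 426 mm above the floor. Four 69 mm square legs at the seat corners, flush with the edges, run from z = 0 to the seat underside.


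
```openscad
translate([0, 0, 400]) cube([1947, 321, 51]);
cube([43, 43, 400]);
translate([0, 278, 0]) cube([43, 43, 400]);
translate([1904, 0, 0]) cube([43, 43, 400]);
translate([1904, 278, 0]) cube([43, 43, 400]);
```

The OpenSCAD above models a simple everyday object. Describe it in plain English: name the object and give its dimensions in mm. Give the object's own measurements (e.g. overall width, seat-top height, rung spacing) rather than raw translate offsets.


A bench: a 1947×321 mm seat slab, 51 mm thick, top at z = 451 mm, on four 43×43 mm square legs flush with the seat corners and standing on z = 0.


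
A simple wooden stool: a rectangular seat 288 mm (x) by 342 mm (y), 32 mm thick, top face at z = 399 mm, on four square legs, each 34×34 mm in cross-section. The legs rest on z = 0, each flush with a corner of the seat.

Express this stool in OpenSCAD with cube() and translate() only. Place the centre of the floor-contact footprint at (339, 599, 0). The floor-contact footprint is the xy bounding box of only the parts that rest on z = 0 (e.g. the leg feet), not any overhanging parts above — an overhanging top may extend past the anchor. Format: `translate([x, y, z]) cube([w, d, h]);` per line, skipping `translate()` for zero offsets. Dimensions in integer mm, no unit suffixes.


// leg_h = 399 - 32 = 367
translate([195, 428, 367]) cube([288, 342, 32]);
translate([195, 428, 0]) cube([34, 34, 367]);
translate([449, 428, 0]) cube([34, 34, 367]);
translate([195, 736, 0]) cube([34, 34, 367]);
translate([449, 736, 0]) cube([34, 34, 367]);


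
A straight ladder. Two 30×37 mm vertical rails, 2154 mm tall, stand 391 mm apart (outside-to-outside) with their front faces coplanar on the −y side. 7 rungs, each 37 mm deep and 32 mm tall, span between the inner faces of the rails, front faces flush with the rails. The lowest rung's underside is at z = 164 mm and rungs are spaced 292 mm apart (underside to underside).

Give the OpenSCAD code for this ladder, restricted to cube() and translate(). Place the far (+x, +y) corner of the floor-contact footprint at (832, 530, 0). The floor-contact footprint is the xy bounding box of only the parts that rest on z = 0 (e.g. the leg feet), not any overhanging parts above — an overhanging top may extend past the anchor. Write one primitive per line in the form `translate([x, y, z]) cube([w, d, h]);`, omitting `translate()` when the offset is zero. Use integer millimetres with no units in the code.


translate([441, 493, 0]) cube([30, 37, 2154]);
translate([802, 493, 0]) cube([30, 37, 2154]);
translate([471, 493, 164]) cube([331, 37, 32]);
translate([471, 493, 456]) cube([331, 37, 32]);
translate([471, 493, 748]) cube([331, 37, 32]);
translate([471, 493, 1040]) cube([331, 37, 32]);
translate([471, 493, 1332]) cube([331, 37, 32]);
translate([471, 493, 1624]) cube([331, 37, 32]);
translate([471, 493, 1916]) cube([331, 37, 32]);


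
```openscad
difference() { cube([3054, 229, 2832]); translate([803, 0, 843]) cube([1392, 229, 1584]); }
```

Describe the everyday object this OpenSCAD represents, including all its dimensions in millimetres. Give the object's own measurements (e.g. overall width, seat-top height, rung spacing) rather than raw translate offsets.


A wall 3054 mm long (x), 229 mm thick (y), 2832 mm tall, with a rectangular window opening cut through it. The opening is 1392 mm wide and 1584 mm tall; its sill is at z = 843 mm and its near (−x) edge is 803 mm from the wall's −x end. The opening passes through the full wall thickness.


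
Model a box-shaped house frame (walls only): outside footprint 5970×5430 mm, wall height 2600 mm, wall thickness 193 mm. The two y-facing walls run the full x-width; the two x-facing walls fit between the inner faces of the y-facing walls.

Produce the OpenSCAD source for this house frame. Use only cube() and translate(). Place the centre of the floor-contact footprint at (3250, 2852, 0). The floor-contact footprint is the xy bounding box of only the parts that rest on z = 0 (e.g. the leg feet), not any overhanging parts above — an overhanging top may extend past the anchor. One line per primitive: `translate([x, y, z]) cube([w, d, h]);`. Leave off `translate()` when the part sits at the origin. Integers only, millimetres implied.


translate([265, 137, 0]) cube([5970, 193, 2600]);
translate([265, 5374, 0]) cube([5970, 193, 2600]);
translate([265, 330, 0]) cube([193, 5044, 2600]);
translate([6042, 330, 0]) cube([193, 5044, 2600]);


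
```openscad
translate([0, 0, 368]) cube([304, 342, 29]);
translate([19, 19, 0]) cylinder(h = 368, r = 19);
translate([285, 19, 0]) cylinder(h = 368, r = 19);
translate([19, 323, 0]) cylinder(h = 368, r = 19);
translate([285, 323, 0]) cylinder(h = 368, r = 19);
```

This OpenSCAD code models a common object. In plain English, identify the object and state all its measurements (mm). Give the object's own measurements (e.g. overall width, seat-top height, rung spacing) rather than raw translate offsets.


A four-legged stool. The seat is a 304×342×29 mm slab whose top surface is at z = 397 mm; four round legs, each 38 mm in diameter, run from the floor (z = 0) to the underside of the seat, each leg's axis is inset half a diameter from the nearest pair of seat edges (so the leg's bounding box is flush with the corner).


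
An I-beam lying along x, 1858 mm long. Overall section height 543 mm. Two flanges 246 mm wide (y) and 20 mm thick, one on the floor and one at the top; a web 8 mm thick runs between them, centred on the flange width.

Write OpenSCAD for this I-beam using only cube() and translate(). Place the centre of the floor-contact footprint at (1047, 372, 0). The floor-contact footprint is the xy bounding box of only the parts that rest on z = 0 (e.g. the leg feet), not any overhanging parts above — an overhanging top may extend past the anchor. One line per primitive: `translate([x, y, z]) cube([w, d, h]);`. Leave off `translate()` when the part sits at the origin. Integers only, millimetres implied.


translate([118, 249, 0]) cube([1858, 246, 20]);
translate([118, 368, 20]) cube([1858, 8, 503]);
translate([118, 249, 523]) cube([1858, 246, 20]);


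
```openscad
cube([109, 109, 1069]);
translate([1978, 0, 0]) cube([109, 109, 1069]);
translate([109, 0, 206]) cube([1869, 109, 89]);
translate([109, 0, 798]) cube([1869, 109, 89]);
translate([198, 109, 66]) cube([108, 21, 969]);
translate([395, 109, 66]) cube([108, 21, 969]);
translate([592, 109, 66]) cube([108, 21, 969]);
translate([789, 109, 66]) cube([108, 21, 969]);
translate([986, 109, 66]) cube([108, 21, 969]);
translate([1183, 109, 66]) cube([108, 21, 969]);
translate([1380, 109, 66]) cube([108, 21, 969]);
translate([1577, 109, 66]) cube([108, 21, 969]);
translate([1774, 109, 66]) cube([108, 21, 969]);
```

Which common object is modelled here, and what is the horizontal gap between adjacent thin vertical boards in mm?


A fence section. The picket gap is 89 mm.

Two posts, two rails, 9 pickets — a fence section. Span 1869 mm holds 9 pickets of 108 mm with 10 equal gaps: ⌊(1869 − 9·108) / 10⌋ = 89 mm.


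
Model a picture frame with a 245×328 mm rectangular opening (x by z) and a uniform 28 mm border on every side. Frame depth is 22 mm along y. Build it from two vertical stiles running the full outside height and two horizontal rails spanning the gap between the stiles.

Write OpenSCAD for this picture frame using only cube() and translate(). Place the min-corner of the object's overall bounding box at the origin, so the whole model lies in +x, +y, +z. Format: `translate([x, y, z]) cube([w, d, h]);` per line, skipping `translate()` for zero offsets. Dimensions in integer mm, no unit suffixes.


cube([28, 22, 384]);
translate([273, 0, 0]) cube([28, 22, 384]);
translate([28, 0, 0]) cube([245, 22, 28]);
translate([28, 0, 356]) cube([245, 22, 28]);


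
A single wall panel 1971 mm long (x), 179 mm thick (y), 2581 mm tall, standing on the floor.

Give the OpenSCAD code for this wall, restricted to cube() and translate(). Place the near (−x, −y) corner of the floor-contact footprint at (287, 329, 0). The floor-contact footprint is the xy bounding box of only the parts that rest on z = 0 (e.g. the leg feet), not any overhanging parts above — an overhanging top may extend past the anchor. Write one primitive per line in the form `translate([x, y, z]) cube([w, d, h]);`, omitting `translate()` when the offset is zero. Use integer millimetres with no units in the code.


translate([287, 329, 0]) cube([1971, 179, 2581]);


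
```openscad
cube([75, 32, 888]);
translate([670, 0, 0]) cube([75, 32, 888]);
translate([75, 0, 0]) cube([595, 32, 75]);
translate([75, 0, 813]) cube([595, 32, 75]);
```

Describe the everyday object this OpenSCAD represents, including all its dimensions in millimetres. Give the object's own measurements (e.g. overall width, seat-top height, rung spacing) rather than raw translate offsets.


A rectangular picture frame lying in the x–z plane (depth along y). The opening is 595 mm wide (x) by 738 mm tall (z), surrounded by a border 75 mm wide on all four sides. The frame is 32 mm deep and is made of two full-height vertical stiles with two horizontal rails fitted between them.


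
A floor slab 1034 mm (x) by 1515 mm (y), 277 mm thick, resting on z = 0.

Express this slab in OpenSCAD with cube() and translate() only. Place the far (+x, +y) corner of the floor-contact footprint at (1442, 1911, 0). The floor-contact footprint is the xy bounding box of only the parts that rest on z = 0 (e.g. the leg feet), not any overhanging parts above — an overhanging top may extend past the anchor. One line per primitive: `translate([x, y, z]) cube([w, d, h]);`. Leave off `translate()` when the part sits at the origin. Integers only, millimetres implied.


translate([408, 396, 0]) cube([1034, 1515, 277]);


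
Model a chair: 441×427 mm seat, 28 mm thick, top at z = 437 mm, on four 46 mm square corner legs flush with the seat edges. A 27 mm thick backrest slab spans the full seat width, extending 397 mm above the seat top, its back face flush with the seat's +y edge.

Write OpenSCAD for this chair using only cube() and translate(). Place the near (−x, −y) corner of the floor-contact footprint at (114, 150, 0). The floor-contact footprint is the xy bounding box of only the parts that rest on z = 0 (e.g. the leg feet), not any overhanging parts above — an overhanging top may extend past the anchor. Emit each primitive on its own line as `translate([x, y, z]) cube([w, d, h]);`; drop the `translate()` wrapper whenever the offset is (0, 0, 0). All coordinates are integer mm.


// leg_h = 437 - 28 = 409
translate([114, 150, 409]) cube([441, 427, 28]);
translate([114, 150, 0]) cube([46, 46, 409]);
translate([509, 150, 0]) cube([46, 46, 409]);
translate([114, 531, 0]) cube([46, 46, 409]);
translate([509, 531, 0]) cube([46, 46, 409]);
translate([114, 550, 437]) cube([441, 27, 397]);


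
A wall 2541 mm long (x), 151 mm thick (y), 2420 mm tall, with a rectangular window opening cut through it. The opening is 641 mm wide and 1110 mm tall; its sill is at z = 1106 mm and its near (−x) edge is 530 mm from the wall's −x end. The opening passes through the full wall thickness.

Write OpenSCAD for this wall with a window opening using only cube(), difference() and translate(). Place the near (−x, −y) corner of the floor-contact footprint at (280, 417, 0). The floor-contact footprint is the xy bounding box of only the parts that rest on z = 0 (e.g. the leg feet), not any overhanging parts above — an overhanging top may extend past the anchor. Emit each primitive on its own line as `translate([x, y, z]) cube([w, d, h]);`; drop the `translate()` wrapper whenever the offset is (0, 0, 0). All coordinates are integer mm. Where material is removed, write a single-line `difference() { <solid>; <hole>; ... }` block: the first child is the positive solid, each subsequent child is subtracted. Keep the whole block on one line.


difference() { translate([280, 417, 0]) cube([2541, 151, 2420]); translate([810, 417, 1106]) cube([641, 151, 1110]); }


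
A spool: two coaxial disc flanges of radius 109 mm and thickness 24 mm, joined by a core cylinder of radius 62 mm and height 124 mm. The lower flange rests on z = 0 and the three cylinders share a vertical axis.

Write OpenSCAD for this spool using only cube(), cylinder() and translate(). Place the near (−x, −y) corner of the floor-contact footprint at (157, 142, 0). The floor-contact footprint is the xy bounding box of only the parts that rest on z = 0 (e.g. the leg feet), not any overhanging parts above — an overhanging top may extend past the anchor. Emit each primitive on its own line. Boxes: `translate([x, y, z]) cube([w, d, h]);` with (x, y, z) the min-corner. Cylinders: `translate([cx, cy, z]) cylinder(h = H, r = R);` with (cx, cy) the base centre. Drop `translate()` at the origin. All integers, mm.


translate([266, 251, 0]) cylinder(h = 24, r = 109);
translate([266, 251, 24]) cylinder(h = 124, r = 62);
translate([266, 251, 148]) cylinder(h = 24, r = 109);


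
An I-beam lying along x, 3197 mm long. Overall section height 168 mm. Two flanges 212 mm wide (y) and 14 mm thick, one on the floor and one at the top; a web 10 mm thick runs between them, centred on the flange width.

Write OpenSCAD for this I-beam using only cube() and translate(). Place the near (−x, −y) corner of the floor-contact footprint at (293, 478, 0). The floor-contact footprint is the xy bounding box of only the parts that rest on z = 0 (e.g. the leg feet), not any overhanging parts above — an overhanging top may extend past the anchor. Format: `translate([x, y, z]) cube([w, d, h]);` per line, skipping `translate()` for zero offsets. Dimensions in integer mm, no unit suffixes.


translate([293, 478, 0]) cube([3197, 212, 14]);
translate([293, 579, 14]) cube([3197, 10, 140]);
translate([293, 478, 154]) cube([3197, 212, 14]);


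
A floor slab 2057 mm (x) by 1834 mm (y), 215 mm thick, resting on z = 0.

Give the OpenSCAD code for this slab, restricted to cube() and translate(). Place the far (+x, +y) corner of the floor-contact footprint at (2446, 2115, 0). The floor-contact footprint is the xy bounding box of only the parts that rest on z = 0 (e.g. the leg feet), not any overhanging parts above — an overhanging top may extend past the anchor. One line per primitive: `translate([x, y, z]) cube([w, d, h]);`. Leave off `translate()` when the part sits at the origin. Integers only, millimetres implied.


translate([389, 281, 0]) cube([2057, 1834, 215]);


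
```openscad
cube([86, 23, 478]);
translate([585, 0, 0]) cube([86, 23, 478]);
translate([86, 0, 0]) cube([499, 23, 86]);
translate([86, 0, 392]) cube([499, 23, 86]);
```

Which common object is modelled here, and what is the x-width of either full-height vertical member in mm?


A picture frame. The border width is 86 mm.

Four thin pieces enclosing a rectangular opening — a picture frame. The two full-height stiles are 478 mm tall; the top rail sits at z = 392 and is 86 mm tall, so the border above the opening is 478 − 392 = 86 mm, matching the stile x-width.


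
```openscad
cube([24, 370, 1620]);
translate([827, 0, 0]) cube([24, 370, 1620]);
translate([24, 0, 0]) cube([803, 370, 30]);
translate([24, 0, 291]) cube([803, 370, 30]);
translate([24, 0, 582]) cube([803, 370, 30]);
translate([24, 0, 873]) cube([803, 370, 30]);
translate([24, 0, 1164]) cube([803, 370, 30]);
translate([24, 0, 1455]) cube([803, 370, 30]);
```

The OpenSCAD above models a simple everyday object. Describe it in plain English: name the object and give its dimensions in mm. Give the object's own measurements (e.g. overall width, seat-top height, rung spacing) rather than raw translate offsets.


An open bookshelf. Two side panels, each 24 mm thick, 370 mm deep and 1620 mm tall, stand 851 mm apart (outside-to-outside). Between them sit 6 shelves, each 30 mm thick and 370 mm deep, spanning the full gap between the sides. The bottom shelf rests on the floor (its underside at z = 0) and the clear gap between one shelf's top and the next shelf's underside is 261 mm.


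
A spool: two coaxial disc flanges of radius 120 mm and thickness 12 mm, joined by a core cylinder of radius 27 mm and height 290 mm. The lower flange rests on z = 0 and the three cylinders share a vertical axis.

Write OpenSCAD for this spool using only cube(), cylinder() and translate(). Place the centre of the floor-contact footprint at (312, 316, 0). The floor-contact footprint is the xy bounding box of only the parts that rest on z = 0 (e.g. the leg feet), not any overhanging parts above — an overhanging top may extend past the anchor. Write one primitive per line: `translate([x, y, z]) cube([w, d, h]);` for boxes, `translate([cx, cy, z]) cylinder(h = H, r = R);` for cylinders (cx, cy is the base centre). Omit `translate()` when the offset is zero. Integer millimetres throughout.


translate([312, 316, 0]) cylinder(h = 12, r = 120);
translate([312, 316, 12]) cylinder(h = 290, r = 27);
translate([312, 316, 302]) cylinder(h = 12, r = 120);
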